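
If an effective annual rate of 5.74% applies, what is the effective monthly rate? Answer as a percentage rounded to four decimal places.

The per-month rate i satisfies (1 + i)^12 = 1 + 0.0574.
i = 1.0574^(1/12) − 1 = 0.0046619 = 0.4662%.

0.4662%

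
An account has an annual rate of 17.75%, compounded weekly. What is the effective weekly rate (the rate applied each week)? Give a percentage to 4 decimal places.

0.3413%

With a nominal annual rate compounded weekly, the periodic rate is the nominal rate divided by 52.
i = 0.1775 / 52 = 0.0034135 = 0.3413%.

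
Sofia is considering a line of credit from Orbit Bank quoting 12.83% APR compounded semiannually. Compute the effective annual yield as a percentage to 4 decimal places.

EAR = (1 + 0.1283/2)^2 − 1.
= 1.132415 − 1 = 13.2415%.

13.2415%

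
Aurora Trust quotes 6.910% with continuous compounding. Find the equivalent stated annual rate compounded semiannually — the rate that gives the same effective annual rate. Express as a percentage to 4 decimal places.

EAR under continuous compounding: e^0.06910 − 1 = 0.071543.
Solve (1 + r/2)^2 = 1.071543: r/2 = 1.071543^(1/2) − 1 = 0.035154, so r = 0.070308 = 7.0308%.

7.0308%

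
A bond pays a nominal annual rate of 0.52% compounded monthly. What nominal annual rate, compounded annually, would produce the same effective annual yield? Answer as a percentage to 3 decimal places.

0.521%

EAR = (1 + 0.0052/12)^12 − 1 = 0.005212.
Compounded annually, the equivalent nominal rate is the EAR itself: 0.521%.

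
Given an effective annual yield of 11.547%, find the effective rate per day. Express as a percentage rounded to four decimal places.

0.0299%

The per-day rate i satisfies (1 + i)^365 = 1 + 0.11547.
i = 1.11547^(1/365) − 1 = 0.0002994 = 0.0299%.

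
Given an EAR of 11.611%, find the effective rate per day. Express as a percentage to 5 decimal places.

0.03010%

The per-day rate i satisfies (1 + i)^365 = 1 + 0.11611.
i = 1.11611^(1/365) − 1 = 0.0003010 = 0.03010%.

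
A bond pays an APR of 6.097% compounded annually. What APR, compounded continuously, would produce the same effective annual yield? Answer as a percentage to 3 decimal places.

5.918%

Compounded annually, EAR = nominal = 0.060970.
Equivalent continuous rate: r = ln(1 + 0.060970) = 0.059184 = 5.918%.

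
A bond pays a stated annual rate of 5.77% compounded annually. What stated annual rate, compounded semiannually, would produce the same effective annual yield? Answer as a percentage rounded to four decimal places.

Compounded annually, EAR = nominal = 0.057700.
Solve (1 + r/2)^2 = 1.057700: r/2 = 1.057700^(1/2) − 1 = 0.028445, so r = 0.056891 = 5.6891%.

5.6891%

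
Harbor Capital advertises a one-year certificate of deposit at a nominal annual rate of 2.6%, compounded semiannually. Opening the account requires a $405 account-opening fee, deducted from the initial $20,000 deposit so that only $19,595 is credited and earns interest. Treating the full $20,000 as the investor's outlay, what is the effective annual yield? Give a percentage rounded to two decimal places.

0.54%

Value after one year: 19,595 × (1 + 0.026/2)^2 = 19,595 × 1.026169 = $20,107.78.
Effective yield on the $20,000 outlay: 20,107.78 / 20,000 − 1 = 0.005389 = 0.54%.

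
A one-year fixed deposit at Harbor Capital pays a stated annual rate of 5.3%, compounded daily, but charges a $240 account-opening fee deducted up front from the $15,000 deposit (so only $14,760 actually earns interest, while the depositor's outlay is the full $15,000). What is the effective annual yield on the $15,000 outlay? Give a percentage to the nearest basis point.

Value after one year: 14,760 × (1 + 0.053/365)^365 = 14,760 × 1.054426 = $15,563.32.
Effective yield on the $15,000 outlay: 15,563.32 / 15,000 − 1 = 0.037555 = 3.76%.

3.76%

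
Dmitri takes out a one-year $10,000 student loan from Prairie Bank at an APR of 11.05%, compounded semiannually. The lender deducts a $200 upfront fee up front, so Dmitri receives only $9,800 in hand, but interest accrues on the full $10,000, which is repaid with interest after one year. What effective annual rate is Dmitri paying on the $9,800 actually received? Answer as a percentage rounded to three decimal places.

Amount owed after one year: 10,000 × (1 + 0.1105/2)^2 = 10,000 × 1.113553 = $11,135.53.
Effective rate on net proceeds: 11,135.53 / 9,800 − 1 = 0.136278 = 13.628%.

13.628%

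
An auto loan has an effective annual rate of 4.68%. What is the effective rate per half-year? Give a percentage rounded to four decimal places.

2.3132%

The per-half-year rate i satisfies (1 + i)^2 = 1 + 0.0468.
i = 1.0468^(1/2) − 1 = 0.0231324 = 2.3132%.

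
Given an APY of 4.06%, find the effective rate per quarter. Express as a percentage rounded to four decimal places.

The per-quarter rate i satisfies (1 + i)^4 = 1 + 0.0406.
i = 1.0406^(1/4) − 1 = 0.0099990 = 0.9999%.

0.9999%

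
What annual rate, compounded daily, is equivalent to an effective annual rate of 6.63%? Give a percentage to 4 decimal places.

(1 + r/365)^365 − 1 = 0.0663, so 1 + r/365 = 1.0663^(1/365).
r/365 = 0.000176, so r = 0.064200 = 6.4200%.

6.4200%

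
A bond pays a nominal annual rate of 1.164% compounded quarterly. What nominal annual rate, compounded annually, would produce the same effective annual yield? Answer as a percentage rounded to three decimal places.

EAR = (1 + 0.01164/4)^4 − 1 = 0.011691.
Compounded annually, the equivalent nominal rate is the EAR itself: 1.169%.

1.169%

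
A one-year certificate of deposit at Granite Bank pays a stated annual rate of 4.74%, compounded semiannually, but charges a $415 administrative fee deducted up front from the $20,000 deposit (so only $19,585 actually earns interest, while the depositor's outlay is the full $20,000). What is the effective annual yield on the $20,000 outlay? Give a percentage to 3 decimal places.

Value after one year: 19,585 × (1 + 0.0474/2)^2 = 19,585 × 1.047962 = $20,524.33.
Effective yield on the $20,000 outlay: 20,524.33 / 20,000 − 1 = 0.026216 = 2.622%.

2.622%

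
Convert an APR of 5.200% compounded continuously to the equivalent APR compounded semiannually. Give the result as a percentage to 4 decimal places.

EAR under continuous compounding: e^0.05200 − 1 = 0.053376.
Solve (1 + r/2)^2 = 1.053376: r/2 = 1.053376^(1/2) − 1 = 0.026341, so r = 0.052682 = 5.2682%.

5.2682%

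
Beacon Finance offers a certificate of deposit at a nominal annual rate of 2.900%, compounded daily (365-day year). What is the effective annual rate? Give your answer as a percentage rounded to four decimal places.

EAR = (1 + 0.02900/365)^365 − 1.
= 1.029423 − 1 = 2.9423%.

2.9423%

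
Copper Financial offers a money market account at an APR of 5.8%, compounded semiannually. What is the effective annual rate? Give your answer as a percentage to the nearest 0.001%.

5.884%

EAR = (1 + 0.058/2)^2 − 1.
= (1 + 0.029000)^2 − 1 = 1.058841 − 1 = 5.884%.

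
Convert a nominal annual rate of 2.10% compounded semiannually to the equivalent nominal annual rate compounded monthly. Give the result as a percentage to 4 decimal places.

EAR = (1 + 0.0210/2)^2 − 1 = 0.021110.
Solve (1 + r/12)^12 = 1.021110: r/12 = 1.021110^(1/12) − 1 = 0.001742, so r = 0.020909 = 2.0909%.

2.0909%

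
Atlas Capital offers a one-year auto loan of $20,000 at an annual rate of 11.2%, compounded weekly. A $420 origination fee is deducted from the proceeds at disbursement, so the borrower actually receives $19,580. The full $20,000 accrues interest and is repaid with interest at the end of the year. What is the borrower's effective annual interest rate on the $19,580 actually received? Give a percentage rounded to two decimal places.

Amount owed after one year: 20,000 × (1 + 0.112/52)^52 = 20,000 × 1.118378 = $22,367.56.
Effective rate on net proceeds: 22,367.56 / 19,580 − 1 = 0.142368 = 14.24%.

14.24%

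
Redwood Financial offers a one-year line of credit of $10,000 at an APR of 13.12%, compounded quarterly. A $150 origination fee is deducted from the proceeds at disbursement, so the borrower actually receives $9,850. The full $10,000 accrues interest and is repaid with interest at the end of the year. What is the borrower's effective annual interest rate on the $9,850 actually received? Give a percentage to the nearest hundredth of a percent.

Amount owed after one year: 10,000 × (1 + 0.1312/4)^4 = 10,000 × 1.137797 = $11,377.97.
Effective rate on net proceeds: 11,377.97 / 9,850 − 1 = 0.155124 = 15.51%.

15.51%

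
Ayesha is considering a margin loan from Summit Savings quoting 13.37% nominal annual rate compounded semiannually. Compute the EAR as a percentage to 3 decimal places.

13.817%

EAR = (1 + 0.1337/2)^2 − 1.
= (1 + 0.066850)^2 − 1 = 1.138169 − 1 = 13.817%.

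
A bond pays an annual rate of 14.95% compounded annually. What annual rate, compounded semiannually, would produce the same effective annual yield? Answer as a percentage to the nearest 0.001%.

14.429%

Compounded annually, EAR = nominal = 0.149500.
Solve (1 + r/2)^2 = 1.149500: r/2 = 1.149500^(1/2) − 1 = 0.072147, so r = 0.144295 = 14.429%.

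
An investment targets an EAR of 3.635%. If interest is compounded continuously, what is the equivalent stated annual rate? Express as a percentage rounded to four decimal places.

3.5705%

Continuous: nominal r satisfies e^r − 1 = 0.03635.
r = ln(1 + 0.03635) = ln(1.03635) = 0.035705 = 3.5705%.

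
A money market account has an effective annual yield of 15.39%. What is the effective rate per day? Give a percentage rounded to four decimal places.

0.0392%

The per-day rate i satisfies (1 + i)^365 = 1 + 0.1539.
i = 1.1539^(1/365) − 1 = 0.0003923 = 0.0392%.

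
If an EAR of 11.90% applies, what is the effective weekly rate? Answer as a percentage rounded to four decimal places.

0.2165%

The per-week rate i satisfies (1 + i)^52 = 1 + 0.1190.
i = 1.1190^(1/52) − 1 = 0.0021646 = 0.2165%.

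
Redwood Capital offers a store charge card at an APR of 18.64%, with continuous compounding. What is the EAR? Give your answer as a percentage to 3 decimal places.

20.490%

With continuous compounding, EAR = e^0.1864 − 1.
e^0.1864 = 1.204904, so EAR = 0.204904 = 20.490%.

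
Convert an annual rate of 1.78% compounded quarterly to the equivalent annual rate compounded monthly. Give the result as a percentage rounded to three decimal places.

1.777%

EAR = (1 + 0.0178/4)^4 − 1 = 0.017919.
Solve (1 + r/12)^12 = 1.017919: r/12 = 1.017919^(1/12) − 1 = 0.001481, so r = 0.017774 = 1.777%.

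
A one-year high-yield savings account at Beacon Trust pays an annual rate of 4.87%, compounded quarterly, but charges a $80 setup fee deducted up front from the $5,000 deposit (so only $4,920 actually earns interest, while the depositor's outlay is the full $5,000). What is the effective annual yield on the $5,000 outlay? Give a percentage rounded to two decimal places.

Value after one year: 4,920 × (1 + 0.0487/4)^4 = 4,920 × 1.049597 = $5,164.02.
Effective yield on the $5,000 outlay: 5,164.02 / 5,000 − 1 = 0.032803 = 3.28%.

3.28%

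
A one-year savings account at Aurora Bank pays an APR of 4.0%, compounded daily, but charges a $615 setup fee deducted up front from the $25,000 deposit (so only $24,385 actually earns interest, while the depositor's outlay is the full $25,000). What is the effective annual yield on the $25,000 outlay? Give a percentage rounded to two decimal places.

1.52%

Value after one year: 24,385 × (1 + 0.040/365)^365 = 24,385 × 1.040808 = $25,380.12.
Effective yield on the $25,000 outlay: 25,380.12 / 25,000 − 1 = 0.015205 = 1.52%.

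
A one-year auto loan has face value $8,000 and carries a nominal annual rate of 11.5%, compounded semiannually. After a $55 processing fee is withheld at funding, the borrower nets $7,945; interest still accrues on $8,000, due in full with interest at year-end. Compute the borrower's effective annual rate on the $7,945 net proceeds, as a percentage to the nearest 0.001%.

12.605%

Amount owed after one year: 8,000 × (1 + 0.115/2)^2 = 8,000 × 1.118306 = $8,946.45.
Effective rate on net proceeds: 8,946.45 / 7,945 − 1 = 0.126048 = 12.605%.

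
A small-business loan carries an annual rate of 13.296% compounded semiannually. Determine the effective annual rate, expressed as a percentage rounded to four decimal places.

EAR = (1 + 0.13296/2)^2 − 1.
= (1 + 0.066480)^2 − 1 = 1.137380 − 1 = 13.7380%.

13.7380%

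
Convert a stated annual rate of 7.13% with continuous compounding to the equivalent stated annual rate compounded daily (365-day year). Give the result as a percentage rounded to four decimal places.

EAR under continuous compounding: e^0.0713 − 1 = 0.073903.
Solve (1 + r/365)^365 = 1.073903: r/365 = 1.073903^(1/365) − 1 = 0.000195, so r = 0.071307 = 7.1307%.

7.1307%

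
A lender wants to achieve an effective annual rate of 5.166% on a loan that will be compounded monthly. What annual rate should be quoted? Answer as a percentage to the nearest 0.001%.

5.048%

(1 + r/12)^12 − 1 = 0.05166, so 1 + r/12 = 1.05166^(1/12).
r/12 = 0.004206, so r = 0.050476 = 5.048%.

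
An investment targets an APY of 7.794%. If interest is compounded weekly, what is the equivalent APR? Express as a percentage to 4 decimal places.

(1 + r/52)^52 − 1 = 0.07794, so 1 + r/52 = 1.07794^(1/52).
r/52 = 0.001444, so r = 0.075106 = 7.5106%.

7.5106%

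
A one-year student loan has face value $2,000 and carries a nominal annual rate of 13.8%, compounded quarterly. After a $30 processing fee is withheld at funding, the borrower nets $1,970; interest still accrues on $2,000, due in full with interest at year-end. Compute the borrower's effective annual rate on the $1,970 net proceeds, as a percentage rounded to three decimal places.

Amount owed after one year: 2,000 × (1 + 0.138/4)^4 = 2,000 × 1.145307 = $2,290.61.
Effective rate on net proceeds: 2,290.61 / 1,970 − 1 = 0.162748 = 16.275%.

16.275%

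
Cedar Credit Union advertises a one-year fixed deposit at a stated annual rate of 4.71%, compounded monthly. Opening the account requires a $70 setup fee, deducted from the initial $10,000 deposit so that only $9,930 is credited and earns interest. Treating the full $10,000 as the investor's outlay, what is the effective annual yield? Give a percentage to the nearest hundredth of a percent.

Value after one year: 9,930 × (1 + 0.0471/12)^12 = 9,930 × 1.048130 = $10,407.93.
Effective yield on the $10,000 outlay: 10,407.93 / 10,000 − 1 = 0.040793 = 4.08%.

4.08%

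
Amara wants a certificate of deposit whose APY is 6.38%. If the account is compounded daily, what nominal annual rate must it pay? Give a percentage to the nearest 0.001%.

(1 + r/365)^365 − 1 = 0.0638, so 1 + r/365 = 1.0638^(1/365).
r/365 = 0.000169, so r = 0.061853 = 6.185%.

6.185%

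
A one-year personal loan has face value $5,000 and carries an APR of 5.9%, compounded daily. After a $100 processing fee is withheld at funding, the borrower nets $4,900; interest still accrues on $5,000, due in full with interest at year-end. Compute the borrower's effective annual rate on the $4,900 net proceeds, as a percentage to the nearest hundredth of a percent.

8.24%

Amount owed after one year: 5,000 × (1 + 0.059/365)^365 = 5,000 × 1.060770 = $5,303.85.
Effective rate on net proceeds: 5,303.85 / 4,900 − 1 = 0.082419 = 8.24%.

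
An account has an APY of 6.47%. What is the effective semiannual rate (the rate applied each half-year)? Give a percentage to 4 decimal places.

The per-half-year rate i satisfies (1 + i)^2 = 1 + 0.0647.
i = 1.0647^(1/2) − 1 = 0.0318430 = 3.1843%.

3.1843%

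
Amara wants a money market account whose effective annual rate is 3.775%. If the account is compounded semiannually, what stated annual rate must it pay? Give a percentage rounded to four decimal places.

(1 + r/2)^2 − 1 = 0.03775, so 1 + r/2 = 1.03775^(1/2).
r/2 = 0.018700, so r = 0.037400 = 3.7400%.

3.7400%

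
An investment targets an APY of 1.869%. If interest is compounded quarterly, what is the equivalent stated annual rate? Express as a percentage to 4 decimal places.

(1 + r/4)^4 − 1 = 0.01869, so 1 + r/4 = 1.01869^(1/4).
r/4 = 0.004640, so r = 0.018560 = 1.8560%.

1.8560%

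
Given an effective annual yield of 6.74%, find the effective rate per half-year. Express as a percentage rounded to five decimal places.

3.31505%

The per-half-year rate i satisfies (1 + i)^2 = 1 + 0.0674.
i = 1.0674^(1/2) − 1 = 0.0331505 = 3.31505%.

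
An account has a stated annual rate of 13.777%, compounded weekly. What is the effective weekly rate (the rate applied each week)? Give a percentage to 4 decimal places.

With a nominal annual rate compounded weekly, the periodic rate is the nominal rate divided by 52.
i = 0.13777 / 52 = 0.0026494 = 0.2649%.

0.2649%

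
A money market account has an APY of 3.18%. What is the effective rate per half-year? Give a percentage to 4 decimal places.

The per-half-year rate i satisfies (1 + i)^2 = 1 + 0.0318.
i = 1.0318^(1/2) − 1 = 0.0157756 = 1.5776%.

1.5776%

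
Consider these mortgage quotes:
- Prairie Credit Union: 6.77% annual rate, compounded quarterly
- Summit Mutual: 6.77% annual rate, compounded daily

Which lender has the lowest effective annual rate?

Prairie Credit Union

Prairie Credit Union: (1 + 0.0677/4)^4 − 1 = 6.944%
Summit Mutual: (1 + 0.0677/365)^365 − 1 = 7.004%
The lowest effective annual rate is Prairie Credit Union at 6.944%.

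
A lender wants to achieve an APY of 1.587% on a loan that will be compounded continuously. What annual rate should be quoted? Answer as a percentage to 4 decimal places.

Continuous: nominal r satisfies e^r − 1 = 0.01587.
r = ln(1 + 0.01587) = ln(1.01587) = 0.015745 = 1.5745%.

1.5745%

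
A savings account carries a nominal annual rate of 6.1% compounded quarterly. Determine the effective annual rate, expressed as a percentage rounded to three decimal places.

6.241%

EAR = (1 + 0.061/4)^4 − 1.
= (1 + 0.015250)^4 − 1 = 1.062410 − 1 = 6.241%.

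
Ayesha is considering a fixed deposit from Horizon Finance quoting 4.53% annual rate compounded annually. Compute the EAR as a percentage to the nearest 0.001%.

4.530%

Annual compounding means the effective rate equals the nominal rate: 4.530%.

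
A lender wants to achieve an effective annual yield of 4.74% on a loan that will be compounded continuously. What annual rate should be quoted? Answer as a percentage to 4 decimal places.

4.6311%

Continuous: nominal r satisfies e^r − 1 = 0.0474.
r = ln(1 + 0.0474) = ln(1.0474) = 0.046311 = 4.6311%.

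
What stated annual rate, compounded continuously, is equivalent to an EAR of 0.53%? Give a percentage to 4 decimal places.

Continuous: nominal r satisfies e^r − 1 = 0.0053.
r = ln(1 + 0.0053) = ln(1.0053) = 0.005286 = 0.5286%.

0.5286%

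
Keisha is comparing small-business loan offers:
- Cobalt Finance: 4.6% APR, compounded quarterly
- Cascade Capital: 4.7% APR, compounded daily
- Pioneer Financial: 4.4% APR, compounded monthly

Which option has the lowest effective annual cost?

Pioneer Financial

Cobalt Finance: (1 + 0.046/4)^4 − 1 = 4.680%
Cascade Capital: (1 + 0.047/365)^365 − 1 = 4.812%
Pioneer Financial: (1 + 0.044/12)^12 − 1 = 4.490%
The lowest effective annual rate is Pioneer Financial at 4.490%.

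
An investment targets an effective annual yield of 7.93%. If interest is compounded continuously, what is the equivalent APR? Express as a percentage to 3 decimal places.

7.631%

Continuous: nominal r satisfies e^r − 1 = 0.0793.
r = ln(1 + 0.0793) = ln(1.0793) = 0.076313 = 7.631%.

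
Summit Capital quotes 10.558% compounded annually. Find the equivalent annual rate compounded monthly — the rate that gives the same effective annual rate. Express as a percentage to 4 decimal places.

10.0791%

Compounded annually, EAR = nominal = 0.105580.
Solve (1 + r/12)^12 = 1.105580: r/12 = 1.105580^(1/12) − 1 = 0.008399, so r = 0.100791 = 10.0791%.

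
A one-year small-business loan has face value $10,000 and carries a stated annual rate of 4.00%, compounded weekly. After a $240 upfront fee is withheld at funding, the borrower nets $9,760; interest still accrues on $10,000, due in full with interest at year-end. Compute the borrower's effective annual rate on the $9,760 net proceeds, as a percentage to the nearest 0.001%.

6.639%

Amount owed after one year: 10,000 × (1 + 0.0400/52)^52 = 10,000 × 1.040795 = $10,407.95.
Effective rate on net proceeds: 10,407.95 / 9,760 − 1 = 0.066388 = 6.639%.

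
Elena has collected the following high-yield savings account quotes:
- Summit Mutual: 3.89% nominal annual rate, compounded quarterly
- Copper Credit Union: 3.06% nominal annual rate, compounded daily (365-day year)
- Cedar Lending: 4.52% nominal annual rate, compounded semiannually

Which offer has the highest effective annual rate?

Cedar Lending

Summit Mutual: (1 + 0.0389/4)^4 − 1 = 3.947%
Copper Credit Union: (1 + 0.0306/365)^365 − 1 = 3.107%
Cedar Lending: (1 + 0.0452/2)^2 − 1 = 4.571%
The highest effective annual rate is Cedar Lending at 4.571%.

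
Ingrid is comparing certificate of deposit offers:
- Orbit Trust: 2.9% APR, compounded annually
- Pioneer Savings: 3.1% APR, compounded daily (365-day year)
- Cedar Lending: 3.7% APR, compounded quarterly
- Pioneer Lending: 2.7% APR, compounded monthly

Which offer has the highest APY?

Orbit Trust: compounded annually, EAR = 2.900%
Pioneer Savings: (1 + 0.031/365)^365 − 1 = 3.148%
Cedar Lending: (1 + 0.037/4)^4 − 1 = 3.752%
Pioneer Lending: (1 + 0.027/12)^12 − 1 = 2.734%
The highest effective annual rate is Cedar Lending at 3.752%.

Cedar Lending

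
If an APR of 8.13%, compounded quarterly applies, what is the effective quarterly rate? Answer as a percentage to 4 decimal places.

2.0325%

With a nominal annual rate compounded quarterly, the periodic rate is the nominal rate divided by 4.
i = 0.0813 / 4 = 0.0203250 = 2.0325%.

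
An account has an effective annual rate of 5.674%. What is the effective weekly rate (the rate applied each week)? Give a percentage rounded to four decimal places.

The per-week rate i satisfies (1 + i)^52 = 1 + 0.05674.
i = 1.05674^(1/52) − 1 = 0.0010619 = 0.1062%.

0.1062%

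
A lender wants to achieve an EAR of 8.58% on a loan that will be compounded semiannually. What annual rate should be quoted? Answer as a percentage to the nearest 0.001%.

(1 + r/2)^2 − 1 = 0.0858, so 1 + r/2 = 1.0858^(1/2).
r/2 = 0.042017, so r = 0.084035 = 8.403%.

8.403%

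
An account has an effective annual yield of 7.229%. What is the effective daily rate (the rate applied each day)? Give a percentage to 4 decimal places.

The per-day rate i satisfies (1 + i)^365 = 1 + 0.07229.
i = 1.07229^(1/365) − 1 = 0.0001912 = 0.0191%.

0.0191%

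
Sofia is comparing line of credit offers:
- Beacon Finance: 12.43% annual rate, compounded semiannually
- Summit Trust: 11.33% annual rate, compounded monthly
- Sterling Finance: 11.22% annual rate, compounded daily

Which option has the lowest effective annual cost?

Beacon Finance: (1 + 0.1243/2)^2 − 1 = 12.816%
Summit Trust: (1 + 0.1133/12)^12 − 1 = 11.937%
Sterling Finance: (1 + 0.1122/365)^365 − 1 = 11.872%
The lowest effective annual rate is Sterling Finance at 11.872%.

Sterling Finance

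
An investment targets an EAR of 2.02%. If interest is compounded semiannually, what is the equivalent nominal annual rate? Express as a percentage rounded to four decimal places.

2.0099%

(1 + r/2)^2 − 1 = 0.0202, so 1 + r/2 = 1.0202^(1/2).
r/2 = 0.010050, so r = 0.020099 = 2.0099%.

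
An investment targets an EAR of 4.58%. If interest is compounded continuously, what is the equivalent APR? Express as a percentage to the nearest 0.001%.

Continuous: nominal r satisfies e^r − 1 = 0.0458.
r = ln(1 + 0.0458) = ln(1.0458) = 0.044782 = 4.478%.

4.478%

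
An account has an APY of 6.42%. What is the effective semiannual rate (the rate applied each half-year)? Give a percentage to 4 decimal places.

3.1601%

The per-half-year rate i satisfies (1 + i)^2 = 1 + 0.0642.
i = 1.0642^(1/2) − 1 = 0.0316007 = 3.1601%.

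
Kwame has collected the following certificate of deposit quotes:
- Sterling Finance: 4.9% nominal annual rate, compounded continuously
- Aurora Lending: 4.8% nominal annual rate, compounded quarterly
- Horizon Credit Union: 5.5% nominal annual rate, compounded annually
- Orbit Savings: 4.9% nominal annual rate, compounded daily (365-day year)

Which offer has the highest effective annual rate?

Sterling Finance: e^0.049 − 1 = 5.022%
Aurora Lending: (1 + 0.048/4)^4 − 1 = 4.887%
Horizon Credit Union: compounded annually, EAR = 5.500%
Orbit Savings: (1 + 0.049/365)^365 − 1 = 5.022%
The highest effective annual rate is Horizon Credit Union at 5.500%.

Horizon Credit Union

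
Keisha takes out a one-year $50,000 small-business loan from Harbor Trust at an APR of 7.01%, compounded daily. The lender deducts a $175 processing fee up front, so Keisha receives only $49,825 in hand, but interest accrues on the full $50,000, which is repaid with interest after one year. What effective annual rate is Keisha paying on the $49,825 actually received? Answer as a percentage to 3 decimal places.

Amount owed after one year: 50,000 × (1 + 0.0701/365)^365 = 50,000 × 1.072608 = $53,630.41.
Effective rate on net proceeds: 53,630.41 / 49,825 − 1 = 0.076376 = 7.638%.

7.638%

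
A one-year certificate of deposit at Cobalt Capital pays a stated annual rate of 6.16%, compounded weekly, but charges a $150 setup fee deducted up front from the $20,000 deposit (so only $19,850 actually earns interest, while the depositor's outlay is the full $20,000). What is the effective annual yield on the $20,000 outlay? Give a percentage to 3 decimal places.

Value after one year: 19,850 × (1 + 0.0616/52)^52 = 19,850 × 1.063498 = $21,110.44.
Effective yield on the $20,000 outlay: 21,110.44 / 20,000 − 1 = 0.055522 = 5.552%.

5.552%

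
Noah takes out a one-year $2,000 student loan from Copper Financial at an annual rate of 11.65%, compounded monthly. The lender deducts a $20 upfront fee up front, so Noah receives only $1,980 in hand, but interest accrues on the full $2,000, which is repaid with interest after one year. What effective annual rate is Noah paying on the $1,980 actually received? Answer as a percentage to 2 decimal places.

13.43%

Amount owed after one year: 2,000 × (1 + 0.1165/12)^12 = 2,000 × 1.122926 = $2,245.85.
Effective rate on net proceeds: 2,245.85 / 1,980 − 1 = 0.134269 = 13.43%.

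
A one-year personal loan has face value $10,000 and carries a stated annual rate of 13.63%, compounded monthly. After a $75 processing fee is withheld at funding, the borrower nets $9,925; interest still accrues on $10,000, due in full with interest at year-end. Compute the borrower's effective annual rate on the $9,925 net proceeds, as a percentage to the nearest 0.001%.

Amount owed after one year: 10,000 × (1 + 0.1363/12)^12 = 10,000 × 1.145146 = $11,451.46.
Effective rate on net proceeds: 11,451.46 / 9,925 − 1 = 0.153799 = 15.380%.

15.380%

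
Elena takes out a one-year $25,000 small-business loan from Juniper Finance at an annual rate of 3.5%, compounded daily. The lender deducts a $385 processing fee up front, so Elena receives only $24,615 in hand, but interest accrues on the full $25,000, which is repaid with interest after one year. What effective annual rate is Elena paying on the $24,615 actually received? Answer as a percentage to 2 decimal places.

5.18%

Amount owed after one year: 25,000 × (1 + 0.035/365)^365 = 25,000 × 1.035618 = $25,890.45.
Effective rate on net proceeds: 25,890.45 / 24,615 − 1 = 0.051816 = 5.18%.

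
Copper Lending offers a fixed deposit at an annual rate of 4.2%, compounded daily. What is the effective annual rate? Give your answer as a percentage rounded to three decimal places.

4.289%

EAR = (1 + 0.042/365)^365 − 1.
= (1 + 0.000115)^365 − 1 = 1.042892 − 1 = 4.289%.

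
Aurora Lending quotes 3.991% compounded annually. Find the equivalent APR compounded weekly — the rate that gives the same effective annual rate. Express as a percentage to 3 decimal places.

Compounded annually, EAR = nominal = 0.039910.
Solve (1 + r/52)^52 = 1.039910: r/52 = 1.039910^(1/52) − 1 = 0.000753, so r = 0.039149 = 3.915%.

3.915%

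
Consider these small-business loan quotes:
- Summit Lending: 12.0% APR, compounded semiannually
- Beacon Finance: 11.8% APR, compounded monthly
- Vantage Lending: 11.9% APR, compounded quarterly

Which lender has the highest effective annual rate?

Summit Lending: (1 + 0.120/2)^2 − 1 = 12.360%
Beacon Finance: (1 + 0.118/12)^12 − 1 = 12.460%
Vantage Lending: (1 + 0.119/4)^4 − 1 = 12.442%
The highest effective annual rate is Beacon Finance at 12.460%.

Beacon Finance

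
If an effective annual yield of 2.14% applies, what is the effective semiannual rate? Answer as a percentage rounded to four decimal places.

The per-half-year rate i satisfies (1 + i)^2 = 1 + 0.0214.
i = 1.0214^(1/2) − 1 = 0.0106434 = 1.0643%.

1.0643%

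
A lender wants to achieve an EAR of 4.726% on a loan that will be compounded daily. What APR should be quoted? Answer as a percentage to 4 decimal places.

4.6180%

(1 + r/365)^365 − 1 = 0.04726, so 1 + r/365 = 1.04726^(1/365).
r/365 = 0.000127, so r = 0.046180 = 4.6180%.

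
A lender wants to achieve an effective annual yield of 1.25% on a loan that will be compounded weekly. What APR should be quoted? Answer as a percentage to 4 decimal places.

(1 + r/52)^52 − 1 = 0.0125, so 1 + r/52 = 1.0125^(1/52).
r/52 = 0.000239, so r = 0.012424 = 1.2424%.

1.2424%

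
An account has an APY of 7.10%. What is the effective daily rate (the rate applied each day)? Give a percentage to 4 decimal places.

The per-day rate i satisfies (1 + i)^365 = 1 + 0.0710.
i = 1.0710^(1/365) − 1 = 0.0001879 = 0.0188%.

0.0188%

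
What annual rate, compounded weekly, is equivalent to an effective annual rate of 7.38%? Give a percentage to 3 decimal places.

(1 + r/52)^52 − 1 = 0.0738, so 1 + r/52 = 1.0738^(1/52).
r/52 = 0.001370, so r = 0.071253 = 7.125%.

7.125%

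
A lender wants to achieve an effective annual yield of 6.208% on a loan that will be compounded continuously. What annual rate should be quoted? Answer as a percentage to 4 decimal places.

6.0229%

Continuous: nominal r satisfies e^r − 1 = 0.06208.
r = ln(1 + 0.06208) = ln(1.06208) = 0.060229 = 6.0229%.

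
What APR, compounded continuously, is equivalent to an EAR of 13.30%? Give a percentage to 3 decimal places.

Continuous: nominal r satisfies e^r − 1 = 0.1330.
r = ln(1 + 0.1330) = ln(1.1330) = 0.124869 = 12.487%.

12.487%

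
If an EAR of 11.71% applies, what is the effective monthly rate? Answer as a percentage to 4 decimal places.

The per-month rate i satisfies (1 + i)^12 = 1 + 0.1171.
i = 1.1171^(1/12) − 1 = 0.0092707 = 0.9271%.

0.9271%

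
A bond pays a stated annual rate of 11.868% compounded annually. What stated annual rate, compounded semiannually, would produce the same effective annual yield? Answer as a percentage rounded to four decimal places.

Compounded annually, EAR = nominal = 0.118680.
Solve (1 + r/2)^2 = 1.118680: r/2 = 1.118680^(1/2) − 1 = 0.057677, so r = 0.115353 = 11.5353%.

11.5353%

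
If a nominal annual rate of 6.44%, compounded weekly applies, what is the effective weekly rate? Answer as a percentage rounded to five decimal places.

0.12385%

With a nominal annual rate compounded weekly, the periodic rate is the nominal rate divided by 52.
i = 0.0644 / 52 = 0.0012385 = 0.12385%.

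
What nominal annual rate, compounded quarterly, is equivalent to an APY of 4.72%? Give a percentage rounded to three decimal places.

(1 + r/4)^4 − 1 = 0.0472, so 1 + r/4 = 1.0472^(1/4).
r/4 = 0.011597, so r = 0.046387 = 4.639%.

4.639%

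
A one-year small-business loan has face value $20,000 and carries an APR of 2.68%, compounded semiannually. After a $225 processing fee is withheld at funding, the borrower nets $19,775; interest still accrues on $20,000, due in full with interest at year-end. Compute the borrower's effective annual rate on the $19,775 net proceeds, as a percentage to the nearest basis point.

3.87%

Amount owed after one year: 20,000 × (1 + 0.0268/2)^2 = 20,000 × 1.026980 = $20,539.59.
Effective rate on net proceeds: 20,539.59 / 19,775 − 1 = 0.038665 = 3.87%.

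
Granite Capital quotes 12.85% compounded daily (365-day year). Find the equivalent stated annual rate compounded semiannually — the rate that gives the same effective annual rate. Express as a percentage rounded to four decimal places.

13.2694%

EAR = (1 + 0.1285/365)^365 − 1 = 0.137096.
Solve (1 + r/2)^2 = 1.137096: r/2 = 1.137096^(1/2) − 1 = 0.066347, so r = 0.132694 = 13.2694%.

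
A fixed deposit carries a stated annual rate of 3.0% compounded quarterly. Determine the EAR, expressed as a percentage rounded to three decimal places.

EAR = (1 + 0.030/4)^4 − 1.
= (1 + 0.007500)^4 − 1 = 1.030339 − 1 = 3.034%.

3.034%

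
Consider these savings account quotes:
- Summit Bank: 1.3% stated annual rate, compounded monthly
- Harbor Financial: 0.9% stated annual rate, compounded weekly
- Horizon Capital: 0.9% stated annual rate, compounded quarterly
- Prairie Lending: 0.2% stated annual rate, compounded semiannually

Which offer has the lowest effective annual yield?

Summit Bank: (1 + 0.013/12)^12 − 1 = 1.308%
Harbor Financial: (1 + 0.009/52)^52 − 1 = 0.904%
Horizon Capital: (1 + 0.009/4)^4 − 1 = 0.903%
Prairie Lending: (1 + 0.002/2)^2 − 1 = 0.200%
The lowest effective annual rate is Prairie Lending at 0.200%.

Prairie Lending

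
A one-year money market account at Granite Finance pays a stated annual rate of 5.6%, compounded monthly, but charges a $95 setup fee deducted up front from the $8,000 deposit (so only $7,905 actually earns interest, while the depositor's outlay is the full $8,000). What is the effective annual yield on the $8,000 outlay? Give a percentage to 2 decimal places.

4.49%

Value after one year: 7,905 × (1 + 0.056/12)^12 = 7,905 × 1.057460 = $8,359.22.
Effective yield on the $8,000 outlay: 8,359.22 / 8,000 − 1 = 0.044903 = 4.49%.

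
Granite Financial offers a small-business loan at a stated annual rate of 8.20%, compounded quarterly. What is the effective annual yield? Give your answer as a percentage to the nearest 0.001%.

EAR = (1 + 0.0820/4)^4 − 1.
= (1 + 0.020500)^4 − 1 = 1.084556 − 1 = 8.456%.

8.456%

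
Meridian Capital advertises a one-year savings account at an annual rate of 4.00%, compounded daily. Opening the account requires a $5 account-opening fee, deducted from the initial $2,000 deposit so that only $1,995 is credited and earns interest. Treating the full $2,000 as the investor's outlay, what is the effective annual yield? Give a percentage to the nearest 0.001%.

3.821%

Value after one year: 1,995 × (1 + 0.0400/365)^365 = 1,995 × 1.040808 = $2,076.41.
Effective yield on the $2,000 outlay: 2,076.41 / 2,000 − 1 = 0.038206 = 3.821%.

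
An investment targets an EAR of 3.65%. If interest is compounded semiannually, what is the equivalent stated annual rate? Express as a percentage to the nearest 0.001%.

(1 + r/2)^2 − 1 = 0.0365, so 1 + r/2 = 1.0365^(1/2).
r/2 = 0.018086, so r = 0.036173 = 3.617%.

3.617%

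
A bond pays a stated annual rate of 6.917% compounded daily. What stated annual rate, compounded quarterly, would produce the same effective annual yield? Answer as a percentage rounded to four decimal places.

6.9765%

EAR = (1 + 0.06917/365)^365 − 1 = 0.071611.
Solve (1 + r/4)^4 = 1.071611: r/4 = 1.071611^(1/4) − 1 = 0.017441, so r = 0.069765 = 6.9765%.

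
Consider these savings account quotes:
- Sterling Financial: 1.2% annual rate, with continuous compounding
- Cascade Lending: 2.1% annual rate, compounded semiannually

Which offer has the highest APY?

Cascade Lending

Sterling Financial: e^0.012 − 1 = 1.207%
Cascade Lending: (1 + 0.021/2)^2 − 1 = 2.111%
The highest effective annual rate is Cascade Lending at 2.111%.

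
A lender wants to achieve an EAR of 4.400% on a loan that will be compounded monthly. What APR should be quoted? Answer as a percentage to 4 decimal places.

4.3137%

(1 + r/12)^12 − 1 = 0.04400, so 1 + r/12 = 1.04400^(1/12).
r/12 = 0.003595, so r = 0.043137 = 4.3137%.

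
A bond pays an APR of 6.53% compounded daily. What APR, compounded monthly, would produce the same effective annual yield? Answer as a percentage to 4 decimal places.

6.5472%

EAR = (1 + 0.0653/365)^365 − 1 = 0.067473.
Solve (1 + r/12)^12 = 1.067473: r/12 = 1.067473^(1/12) − 1 = 0.005456, so r = 0.065472 = 6.5472%.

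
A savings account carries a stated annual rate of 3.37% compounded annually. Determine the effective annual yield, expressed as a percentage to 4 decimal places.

Annual compounding means the effective rate equals the nominal rate: 3.3700%.

3.3700%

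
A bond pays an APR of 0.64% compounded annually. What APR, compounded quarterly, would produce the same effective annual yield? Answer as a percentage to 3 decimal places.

Compounded annually, EAR = nominal = 0.006400.
Solve (1 + r/4)^4 = 1.006400: r/4 = 1.006400^(1/4) − 1 = 0.001596, so r = 0.006385 = 0.638%.

0.638%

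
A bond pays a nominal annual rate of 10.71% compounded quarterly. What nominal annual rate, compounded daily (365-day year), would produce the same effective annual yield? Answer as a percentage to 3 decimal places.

10.571%

EAR = (1 + 0.1071/4)^4 − 1 = 0.111479.
Solve (1 + r/365)^365 = 1.111479: r/365 = 1.111479^(1/365) − 1 = 0.000290, so r = 0.105707 = 10.571%.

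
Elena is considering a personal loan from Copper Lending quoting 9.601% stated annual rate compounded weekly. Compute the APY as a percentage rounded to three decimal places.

10.067%

EAR = (1 + 0.09601/52)^52 − 1.
= 1.100673 − 1 = 10.067%.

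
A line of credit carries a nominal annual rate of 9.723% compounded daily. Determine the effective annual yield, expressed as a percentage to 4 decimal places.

EAR = (1 + 0.09723/365)^365 − 1.
= 1.102100 − 1 = 10.2100%.

10.2100%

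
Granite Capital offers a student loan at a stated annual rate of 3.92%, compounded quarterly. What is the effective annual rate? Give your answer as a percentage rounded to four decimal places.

3.9780%

EAR = (1 + 0.0392/4)^4 − 1.
= (1 + 0.009800)^4 − 1 = 1.039780 − 1 = 3.9780%.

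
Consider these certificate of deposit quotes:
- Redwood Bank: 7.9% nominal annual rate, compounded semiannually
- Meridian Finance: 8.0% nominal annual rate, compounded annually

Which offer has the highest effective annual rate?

Redwood Bank: (1 + 0.079/2)^2 − 1 = 8.056%
Meridian Finance: compounded annually, EAR = 8.000%
The highest effective annual rate is Redwood Bank at 8.056%.

Redwood Bank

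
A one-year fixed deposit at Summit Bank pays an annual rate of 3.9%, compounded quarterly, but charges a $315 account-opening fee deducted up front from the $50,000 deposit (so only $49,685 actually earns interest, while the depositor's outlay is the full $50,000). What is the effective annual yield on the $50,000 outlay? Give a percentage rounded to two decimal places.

3.30%

Value after one year: 49,685 × (1 + 0.039/4)^4 = 49,685 × 1.039574 = $51,651.24.
Effective yield on the $50,000 outlay: 51,651.24 / 50,000 − 1 = 0.033025 = 3.30%.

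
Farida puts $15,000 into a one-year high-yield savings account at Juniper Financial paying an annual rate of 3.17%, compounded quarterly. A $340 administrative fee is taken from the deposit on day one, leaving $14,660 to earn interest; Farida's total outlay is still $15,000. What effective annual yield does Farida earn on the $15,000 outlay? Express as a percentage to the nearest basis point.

Value after one year: 14,660 × (1 + 0.0317/4)^4 = 14,660 × 1.032079 = $15,130.28.
Effective yield on the $15,000 outlay: 15,130.28 / 15,000 − 1 = 0.008685 = 0.87%.

0.87%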